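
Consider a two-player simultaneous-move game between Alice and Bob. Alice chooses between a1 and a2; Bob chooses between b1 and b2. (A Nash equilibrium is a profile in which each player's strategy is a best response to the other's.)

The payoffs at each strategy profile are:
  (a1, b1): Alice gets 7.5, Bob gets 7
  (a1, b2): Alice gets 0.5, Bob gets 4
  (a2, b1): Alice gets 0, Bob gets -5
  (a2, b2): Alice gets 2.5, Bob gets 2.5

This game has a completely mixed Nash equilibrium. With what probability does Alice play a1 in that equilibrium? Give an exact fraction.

5/7

Let x be the probability that Alice plays a1. In a completely mixed equilibrium, Bob must be indifferent between b1 and b2.
Bob's expected payoff from b1 is 7x − 5(1−x); from b2 it is 4x + 2.5(1−x).
Setting these equal: 12x − 5 = 1.5x + 2.5, so x = 5/7.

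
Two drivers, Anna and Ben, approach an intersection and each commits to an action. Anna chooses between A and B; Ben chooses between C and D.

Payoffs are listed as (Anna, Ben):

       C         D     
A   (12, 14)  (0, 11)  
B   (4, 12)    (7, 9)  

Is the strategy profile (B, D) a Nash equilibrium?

No

At (B, D), Anna earns 7; switching to A would give 0, so Anna has no profitable deviation.
Ben earns 9; switching to C would give 12, so Ben would deviate.
Since at least one player can profitably deviate, this is not a Nash equilibrium.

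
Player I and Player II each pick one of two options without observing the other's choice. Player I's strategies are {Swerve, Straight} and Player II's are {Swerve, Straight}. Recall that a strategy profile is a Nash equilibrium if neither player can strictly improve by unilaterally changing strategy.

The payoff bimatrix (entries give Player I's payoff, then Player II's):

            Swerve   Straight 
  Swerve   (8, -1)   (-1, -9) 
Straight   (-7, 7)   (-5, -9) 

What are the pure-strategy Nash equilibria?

(Swerve, Swerve): Player I gets 8 ≥ -7 from Straight, and Player II gets -1 ≥ -9 from Straight — Nash equilibrium.
(Swerve, Straight): Player II prefers Swerve (-1 > -9) — not an equilibrium.
(Straight, Swerve): Player I prefers Swerve (8 > -7) — not an equilibrium.
(Straight, Straight): Player I prefers Swerve (-1 > -5); Player II prefers Swerve (7 > -9) — not an equilibrium.

(Swerve, Swerve)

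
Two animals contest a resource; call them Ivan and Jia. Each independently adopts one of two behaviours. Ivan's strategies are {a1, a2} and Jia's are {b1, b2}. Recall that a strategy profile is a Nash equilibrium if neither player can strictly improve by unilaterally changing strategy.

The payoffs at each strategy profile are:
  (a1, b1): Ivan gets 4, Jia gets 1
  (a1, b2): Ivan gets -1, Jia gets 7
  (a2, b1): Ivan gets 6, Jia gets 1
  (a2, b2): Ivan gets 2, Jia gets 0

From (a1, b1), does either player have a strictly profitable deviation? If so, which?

Ivan at (a1, b1) earns 4; deviating to a2 yields 6 — a strict improvement.
Jia earns 1; deviating to b2 yields 7 — a strict improvement.
Both Ivan and Jia have strictly profitable deviations.

Both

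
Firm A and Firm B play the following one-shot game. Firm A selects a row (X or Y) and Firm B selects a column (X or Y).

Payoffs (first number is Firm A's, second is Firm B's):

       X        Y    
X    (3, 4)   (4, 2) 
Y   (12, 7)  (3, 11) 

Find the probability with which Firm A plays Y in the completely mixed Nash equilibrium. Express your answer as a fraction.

1/3

Let p be the probability that Firm A plays X. In a completely mixed equilibrium, Firm B must be indifferent between X and Y.
Firm B's expected payoff from X is 4p + 7(1−p); from Y it is 2p + 11(1−p).
Setting these equal: −3p + 7 = −9p + 11, so p = 2/3.
Therefore Firm A plays Y with probability 1 − 2/3 = 1/3.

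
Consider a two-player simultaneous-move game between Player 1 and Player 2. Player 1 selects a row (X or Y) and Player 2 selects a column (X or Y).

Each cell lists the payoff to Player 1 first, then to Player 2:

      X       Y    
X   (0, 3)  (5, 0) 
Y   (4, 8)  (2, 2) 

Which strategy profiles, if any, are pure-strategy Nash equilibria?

(X, X): Player 1 prefers Y (4 > 0) — not an equilibrium.
(X, Y): Player 2 prefers X (3 > 0) — not an equilibrium.
(Y, X): Player 1 gets 4 ≥ 0 from X, and Player 2 gets 8 ≥ 2 from Y — Nash equilibrium.
(Y, Y): Player 1 prefers X (5 > 2); Player 2 prefers X (8 > 2) — not an equilibrium.

(Y, X)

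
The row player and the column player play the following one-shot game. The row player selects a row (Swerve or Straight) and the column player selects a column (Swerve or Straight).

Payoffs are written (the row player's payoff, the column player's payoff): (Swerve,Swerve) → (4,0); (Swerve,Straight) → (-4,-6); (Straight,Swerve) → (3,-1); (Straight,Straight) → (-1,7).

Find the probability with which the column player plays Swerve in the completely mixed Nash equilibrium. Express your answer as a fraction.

3/4

Let q be the probability that the column player plays Swerve. In a completely mixed equilibrium, the row player must be indifferent between Swerve and Straight.
The row player's expected payoff from Swerve is 4q − 4(1−q); from Straight it is 3q − (1−q).
Setting these equal: 8q − 4 = 4q − 1, so q = 3/4.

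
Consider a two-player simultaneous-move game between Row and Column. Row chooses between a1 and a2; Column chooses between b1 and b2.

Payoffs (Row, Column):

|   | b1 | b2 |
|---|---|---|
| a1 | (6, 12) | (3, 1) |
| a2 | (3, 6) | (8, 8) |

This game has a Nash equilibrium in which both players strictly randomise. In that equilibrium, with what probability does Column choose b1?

Let y be the probability that Column plays b1. In a completely mixed equilibrium, Row must be indifferent between a1 and a2.
Row's expected payoff from a1 is 6y + 3(1−y); from a2 it is 3y + 8(1−y).
Setting these equal: 3y + 3 = −5y + 8, so y = 5/8.

5/8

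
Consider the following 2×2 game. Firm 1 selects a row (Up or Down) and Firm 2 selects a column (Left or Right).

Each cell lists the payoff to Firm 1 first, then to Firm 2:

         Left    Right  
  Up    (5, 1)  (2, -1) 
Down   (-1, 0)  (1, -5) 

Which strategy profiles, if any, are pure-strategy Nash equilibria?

(Up, Left): Firm 1 gets 5 ≥ -1 from Down, and Firm 2 gets 1 ≥ -1 from Right — Nash equilibrium.
(Up, Right): Firm 2 prefers Left (1 > -1) — not an equilibrium.
(Down, Left): Firm 1 prefers Up (5 > -1) — not an equilibrium.
(Down, Right): Firm 1 prefers Up (2 > 1); Firm 2 prefers Left (0 > -5) — not an equilibrium.

(Up, Left)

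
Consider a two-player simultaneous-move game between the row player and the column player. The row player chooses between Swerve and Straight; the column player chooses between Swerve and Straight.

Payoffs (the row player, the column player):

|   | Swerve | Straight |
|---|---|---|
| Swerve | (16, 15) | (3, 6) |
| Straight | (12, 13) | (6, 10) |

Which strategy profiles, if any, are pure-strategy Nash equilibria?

(Swerve, Swerve)

(Swerve, Swerve): the row player gets 16 ≥ 12 from Straight, and the column player gets 15 ≥ 6 from Straight — Nash equilibrium.
(Swerve, Straight): the row player prefers Straight (6 > 3); the column player prefers Swerve (15 > 6) — not an equilibrium.
(Straight, Swerve): the row player prefers Swerve (16 > 12) — not an equilibrium.
(Straight, Straight): the column player prefers Swerve (13 > 10) — not an equilibrium.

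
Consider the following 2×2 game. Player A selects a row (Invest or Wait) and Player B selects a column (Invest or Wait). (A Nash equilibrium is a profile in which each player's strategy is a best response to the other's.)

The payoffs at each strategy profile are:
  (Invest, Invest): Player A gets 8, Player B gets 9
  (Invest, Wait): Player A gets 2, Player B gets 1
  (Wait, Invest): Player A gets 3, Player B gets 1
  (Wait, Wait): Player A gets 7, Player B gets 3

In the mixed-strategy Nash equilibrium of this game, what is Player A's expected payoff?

First find y, the probability Player B plays Invest, from Player A's indifference between Invest and Wait: 8y + 2(1−y) = 3y + 7(1−y), giving y = 1/2.
Since Player A is indifferent in equilibrium, Player A's expected payoff equals the payoff from either row against (1/2, 1/2). Using Invest: 8(1/2) + 2(1/2) = 5.

5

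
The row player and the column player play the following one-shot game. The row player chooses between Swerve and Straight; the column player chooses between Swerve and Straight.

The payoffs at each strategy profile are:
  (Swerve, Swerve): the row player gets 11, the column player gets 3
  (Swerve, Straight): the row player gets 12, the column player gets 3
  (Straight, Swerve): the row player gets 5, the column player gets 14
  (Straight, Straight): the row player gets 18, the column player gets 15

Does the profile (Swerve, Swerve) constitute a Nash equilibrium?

Yes

At (Swerve, Swerve), the row player earns 11; switching to Straight would give 5, so the row player has no profitable deviation.
The column player earns 3; switching to Straight would give 3, so the column player has no profitable deviation.
Neither player can gain by a unilateral deviation, so this profile is a Nash equilibrium.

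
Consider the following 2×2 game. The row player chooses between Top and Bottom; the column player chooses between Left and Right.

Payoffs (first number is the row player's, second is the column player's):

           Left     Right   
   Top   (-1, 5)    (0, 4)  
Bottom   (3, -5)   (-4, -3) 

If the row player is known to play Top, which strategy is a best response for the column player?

Left

Against Top, the column player earns 5 from Left and 4 from Right.
So Left is the best response.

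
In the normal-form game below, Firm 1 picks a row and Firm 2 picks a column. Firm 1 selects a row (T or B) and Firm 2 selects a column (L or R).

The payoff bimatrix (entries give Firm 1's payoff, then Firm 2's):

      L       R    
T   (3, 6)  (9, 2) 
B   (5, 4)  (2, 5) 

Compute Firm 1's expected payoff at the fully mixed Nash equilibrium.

First find y, the probability Firm 2 plays L, from Firm 1's indifference between T and B: 3y + 9(1−y) = 5y + 2(1−y), giving y = 7/9.
Since Firm 1 is indifferent in equilibrium, Firm 1's expected payoff equals the payoff from either row against (7/9, 2/9). Using T: 3(7/9) + 9(2/9) = 13/3.

13/3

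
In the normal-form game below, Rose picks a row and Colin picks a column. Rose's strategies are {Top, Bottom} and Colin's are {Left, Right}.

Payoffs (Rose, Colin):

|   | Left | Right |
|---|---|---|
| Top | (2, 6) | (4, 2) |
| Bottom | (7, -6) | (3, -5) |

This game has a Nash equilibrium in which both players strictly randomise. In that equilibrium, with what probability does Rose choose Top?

Let p be the probability that Rose plays Top. In a completely mixed equilibrium, Colin must be indifferent between Left and Right.
Colin's expected payoff from Left is 6p − 6(1−p); from Right it is 2p − 5(1−p).
Setting these equal: 12p − 6 = 7p − 5, so p = 1/5.

1/5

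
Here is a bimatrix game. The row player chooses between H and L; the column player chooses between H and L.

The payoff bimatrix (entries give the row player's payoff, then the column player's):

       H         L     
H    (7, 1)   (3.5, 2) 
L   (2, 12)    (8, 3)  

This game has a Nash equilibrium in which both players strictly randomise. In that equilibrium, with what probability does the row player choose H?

9/10

Let r be the probability that the row player plays H. In a completely mixed equilibrium, the column player must be indifferent between H and L.
The column player's expected payoff from H is r + 12(1−r); from L it is 2r + 3(1−r).
Setting these equal: −11r + 12 = −r + 3, so r = 9/10.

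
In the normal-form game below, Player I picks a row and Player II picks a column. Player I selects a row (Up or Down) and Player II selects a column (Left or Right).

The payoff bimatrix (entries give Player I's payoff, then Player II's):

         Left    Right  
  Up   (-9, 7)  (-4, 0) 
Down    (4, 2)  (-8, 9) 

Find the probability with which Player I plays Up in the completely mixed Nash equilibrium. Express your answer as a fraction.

1/2

Let p be the probability that Player I plays Up. In a completely mixed equilibrium, Player II must be indifferent between Left and Right.
Player II's expected payoff from Left is 7p + 2(1−p); from Right it is 9(1−p).
Setting these equal: 5p + 2 = −9p + 9, so p = 1/2.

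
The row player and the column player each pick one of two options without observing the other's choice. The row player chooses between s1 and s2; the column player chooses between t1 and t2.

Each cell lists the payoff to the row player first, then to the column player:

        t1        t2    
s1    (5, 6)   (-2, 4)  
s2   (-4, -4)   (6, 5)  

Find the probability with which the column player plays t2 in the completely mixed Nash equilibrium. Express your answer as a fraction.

Let c be the probability that the column player plays t1. In a completely mixed equilibrium, the row player must be indifferent between s1 and s2.
The row player's expected payoff from s1 is 5c − 2(1−c); from s2 it is −4c + 6(1−c).
Setting these equal: 7c − 2 = −10c + 6, so c = 8/17.
Therefore the column player plays t2 with probability 1 − 8/17 = 9/17.

9/17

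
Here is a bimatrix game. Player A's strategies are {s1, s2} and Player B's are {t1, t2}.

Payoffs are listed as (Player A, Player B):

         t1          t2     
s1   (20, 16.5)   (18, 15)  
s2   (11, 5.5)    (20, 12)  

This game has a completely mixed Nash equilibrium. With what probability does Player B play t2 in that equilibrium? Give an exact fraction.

9/11

Let y be the probability that Player B plays t1. In a completely mixed equilibrium, Player A must be indifferent between s1 and s2.
Player A's expected payoff from s1 is 20y + 18(1−y); from s2 it is 11y + 20(1−y).
Setting these equal: 2y + 18 = −9y + 20, so y = 2/11.
Therefore Player B plays t2 with probability 1 − 2/11 = 9/11.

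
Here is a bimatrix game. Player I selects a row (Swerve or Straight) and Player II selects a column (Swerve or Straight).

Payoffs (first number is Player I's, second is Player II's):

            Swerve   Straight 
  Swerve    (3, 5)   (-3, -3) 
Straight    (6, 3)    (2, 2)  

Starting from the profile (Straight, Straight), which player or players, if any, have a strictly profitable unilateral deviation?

Player I at (Straight, Straight) earns 2; deviating to Swerve yields -3 — not better.
Player II earns 2; deviating to Swerve yields 3 — a strict improvement.
Only Player II has a strictly profitable deviation.

Player II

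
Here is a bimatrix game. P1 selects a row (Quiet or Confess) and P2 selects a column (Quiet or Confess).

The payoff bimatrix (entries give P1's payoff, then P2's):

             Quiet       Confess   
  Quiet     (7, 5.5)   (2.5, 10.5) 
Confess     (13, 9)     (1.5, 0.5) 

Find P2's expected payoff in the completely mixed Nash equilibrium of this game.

367/54

First find x, the probability P1 plays Quiet, from P2's indifference between Quiet and Confess: 5.5x + 9(1−x) = 10.5x + 0.5(1−x), giving x = 17/27.
Since P2 is indifferent in equilibrium, P2's expected payoff equals the payoff from either column against (17/27, 10/27). Using Quiet: 5.5(17/27) + 9(10/27) = 367/54.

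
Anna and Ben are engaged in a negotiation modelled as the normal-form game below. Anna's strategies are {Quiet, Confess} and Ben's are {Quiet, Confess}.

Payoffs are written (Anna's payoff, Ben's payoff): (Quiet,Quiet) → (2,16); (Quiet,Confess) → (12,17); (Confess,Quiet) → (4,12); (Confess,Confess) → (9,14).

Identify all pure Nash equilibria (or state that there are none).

(Quiet, Confess)

(Quiet, Quiet): Anna prefers Confess (4 > 2); Ben prefers Confess (17 > 16) — not an equilibrium.
(Quiet, Confess): Anna gets 12 ≥ 9 from Confess, and Ben gets 17 ≥ 16 from Quiet — Nash equilibrium.
(Confess, Quiet): Ben prefers Confess (14 > 12) — not an equilibrium.
(Confess, Confess): Anna prefers Quiet (12 > 9) — not an equilibrium.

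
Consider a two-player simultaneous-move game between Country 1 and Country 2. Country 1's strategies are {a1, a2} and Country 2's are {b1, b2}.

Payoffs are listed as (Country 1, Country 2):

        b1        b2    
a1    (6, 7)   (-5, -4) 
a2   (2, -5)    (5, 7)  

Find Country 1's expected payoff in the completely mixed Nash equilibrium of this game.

20/7

First find y, the probability Country 2 plays b1, from Country 1's indifference between a1 and a2: 6y − 5(1−y) = 2y + 5(1−y), giving y = 5/7.
Since Country 1 is indifferent in equilibrium, Country 1's expected payoff equals the payoff from either row against (5/7, 2/7). Using a1: 6(5/7) − 5(2/7) = 20/7.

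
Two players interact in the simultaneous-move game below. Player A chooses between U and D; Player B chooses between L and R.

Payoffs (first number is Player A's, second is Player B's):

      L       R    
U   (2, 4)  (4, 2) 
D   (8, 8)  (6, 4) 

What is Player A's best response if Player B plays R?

D

Against R, Player A earns 4 from U and 6 from D.
So D is the best response.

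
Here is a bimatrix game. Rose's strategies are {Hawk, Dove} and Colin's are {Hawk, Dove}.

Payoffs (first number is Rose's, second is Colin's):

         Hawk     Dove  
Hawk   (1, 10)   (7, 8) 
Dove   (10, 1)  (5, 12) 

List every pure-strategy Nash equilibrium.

(Hawk, Hawk): Rose prefers Dove (10 > 1) — not an equilibrium.
(Hawk, Dove): Colin prefers Hawk (10 > 8) — not an equilibrium.
(Dove, Hawk): Colin prefers Dove (12 > 1) — not an equilibrium.
(Dove, Dove): Rose prefers Hawk (7 > 5) — not an equilibrium.

none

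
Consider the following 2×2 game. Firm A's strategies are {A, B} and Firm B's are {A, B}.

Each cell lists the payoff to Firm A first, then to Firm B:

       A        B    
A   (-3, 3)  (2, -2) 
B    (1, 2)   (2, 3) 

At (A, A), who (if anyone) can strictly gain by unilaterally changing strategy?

Firm A at (A, A) earns -3; deviating to B yields 1 — a strict improvement.
Firm B earns 3; deviating to B yields -2 — not better.
Only Firm A has a strictly profitable deviation.

Firm A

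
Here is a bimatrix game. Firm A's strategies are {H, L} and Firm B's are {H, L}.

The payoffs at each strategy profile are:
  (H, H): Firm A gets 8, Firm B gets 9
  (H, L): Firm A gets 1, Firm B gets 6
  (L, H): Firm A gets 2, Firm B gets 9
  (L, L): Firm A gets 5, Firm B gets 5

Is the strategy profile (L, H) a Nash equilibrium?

No

At (L, H), Firm A earns 2; switching to H would give 8, so Firm A would deviate.
Firm B earns 9; switching to L would give 5, so Firm B has no profitable deviation.
Since at least one player can profitably deviate, this is not a Nash equilibrium.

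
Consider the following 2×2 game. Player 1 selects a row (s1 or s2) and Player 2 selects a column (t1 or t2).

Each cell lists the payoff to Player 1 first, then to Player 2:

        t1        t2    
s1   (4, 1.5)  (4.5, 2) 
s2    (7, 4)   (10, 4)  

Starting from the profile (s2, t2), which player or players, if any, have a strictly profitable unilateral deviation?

Neither

Player 1 at (s2, t2) earns 10; deviating to s1 yields 4.5 — not better.
Player 2 earns 4; deviating to t1 yields 4 — not better.
Neither player can strictly improve; the profile is a Nash equilibrium.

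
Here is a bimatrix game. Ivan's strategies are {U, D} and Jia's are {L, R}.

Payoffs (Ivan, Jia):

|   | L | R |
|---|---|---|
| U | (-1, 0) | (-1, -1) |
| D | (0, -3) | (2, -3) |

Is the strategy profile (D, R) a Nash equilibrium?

Yes

At (D, R), Ivan earns 2; switching to U would give -1, so Ivan has no profitable deviation.
Jia earns -3; switching to L would give -3, so Jia has no profitable deviation.
Neither player can gain by a unilateral deviation, so this profile is a Nash equilibrium.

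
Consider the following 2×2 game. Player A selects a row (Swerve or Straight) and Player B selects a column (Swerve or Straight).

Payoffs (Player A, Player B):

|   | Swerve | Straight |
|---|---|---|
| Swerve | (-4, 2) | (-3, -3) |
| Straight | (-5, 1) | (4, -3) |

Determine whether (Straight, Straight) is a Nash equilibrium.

At (Straight, Straight), Player A earns 4; switching to Swerve would give -3, so Player A has no profitable deviation.
Player B earns -3; switching to Swerve would give 1, so Player B would deviate.
Since at least one player can profitably deviate, this is not a Nash equilibrium.

No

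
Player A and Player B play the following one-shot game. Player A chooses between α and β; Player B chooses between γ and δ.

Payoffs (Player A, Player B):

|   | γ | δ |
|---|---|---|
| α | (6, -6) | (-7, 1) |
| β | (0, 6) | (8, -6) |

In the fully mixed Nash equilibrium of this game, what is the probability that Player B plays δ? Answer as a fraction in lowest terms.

2/7

Let q be the probability that Player B plays γ. In a completely mixed equilibrium, Player A must be indifferent between α and β.
Player A's expected payoff from α is 6q − 7(1−q); from β it is 8(1−q).
Setting these equal: 13q − 7 = −8q + 8, so q = 5/7.
Therefore Player B plays δ with probability 1 − 5/7 = 2/7.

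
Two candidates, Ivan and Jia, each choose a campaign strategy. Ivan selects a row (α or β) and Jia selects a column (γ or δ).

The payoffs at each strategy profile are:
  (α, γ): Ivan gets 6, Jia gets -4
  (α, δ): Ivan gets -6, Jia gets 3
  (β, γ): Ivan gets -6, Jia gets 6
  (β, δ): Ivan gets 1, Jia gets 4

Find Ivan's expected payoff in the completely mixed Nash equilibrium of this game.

First find y, the probability Jia plays γ, from Ivan's indifference between α and β: 6y − 6(1−y) = −6y + (1−y), giving y = 7/19.
Since Ivan is indifferent in equilibrium, Ivan's expected payoff equals the payoff from either row against (7/19, 12/19). Using α: 6(7/19) − 6(12/19) = -30/19.

-30/19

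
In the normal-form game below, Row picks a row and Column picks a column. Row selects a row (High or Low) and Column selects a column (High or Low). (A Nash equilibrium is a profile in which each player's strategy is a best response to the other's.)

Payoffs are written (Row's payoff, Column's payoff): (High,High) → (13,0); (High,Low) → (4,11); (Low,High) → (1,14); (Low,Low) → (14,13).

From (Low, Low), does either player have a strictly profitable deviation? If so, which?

Row at (Low, Low) earns 14; deviating to High yields 4 — not better.
Column earns 13; deviating to High yields 14 — a strict improvement.
Only Column has a strictly profitable deviation.

Column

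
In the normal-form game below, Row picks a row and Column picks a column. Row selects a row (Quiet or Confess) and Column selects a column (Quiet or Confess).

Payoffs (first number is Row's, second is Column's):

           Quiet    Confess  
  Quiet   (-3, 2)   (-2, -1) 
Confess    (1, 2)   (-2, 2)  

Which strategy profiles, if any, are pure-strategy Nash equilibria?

(Quiet, Quiet): Row prefers Confess (1 > -3) — not an equilibrium.
(Quiet, Confess): Column prefers Quiet (2 > -1) — not an equilibrium.
(Confess, Quiet): Row gets 1 ≥ -3 from Quiet, and Column gets 2 ≥ 2 from Confess — Nash equilibrium.
(Confess, Confess): Row gets -2 ≥ -2 from Quiet, and Column gets 2 ≥ 2 from Quiet — Nash equilibrium.

(Confess, Quiet) and (Confess, Confess)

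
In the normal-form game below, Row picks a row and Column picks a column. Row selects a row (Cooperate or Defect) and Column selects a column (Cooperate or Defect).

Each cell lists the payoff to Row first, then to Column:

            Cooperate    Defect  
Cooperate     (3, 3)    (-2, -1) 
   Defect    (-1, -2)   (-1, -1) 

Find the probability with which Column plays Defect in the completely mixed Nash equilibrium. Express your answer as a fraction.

Let y be the probability that Column plays Cooperate. In a completely mixed equilibrium, Row must be indifferent between Cooperate and Defect.
Row's expected payoff from Cooperate is 3y − 2(1−y); from Defect it is −y − (1−y).
Setting these equal: 5y − 2 = -1, so y = 1/5.
Therefore Column plays Defect with probability 1 − 1/5 = 4/5.

4/5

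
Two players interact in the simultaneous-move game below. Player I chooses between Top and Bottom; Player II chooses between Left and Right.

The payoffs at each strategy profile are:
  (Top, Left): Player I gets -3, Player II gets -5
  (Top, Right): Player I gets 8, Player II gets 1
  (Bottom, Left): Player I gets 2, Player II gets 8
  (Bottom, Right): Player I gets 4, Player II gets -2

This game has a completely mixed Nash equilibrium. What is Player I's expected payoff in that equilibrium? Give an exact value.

First find y, the probability Player II plays Left, from Player I's indifference between Top and Bottom: −3y + 8(1−y) = 2y + 4(1−y), giving y = 4/9.
Since Player I is indifferent in equilibrium, Player I's expected payoff equals the payoff from either row against (4/9, 5/9). Using Top: −3(4/9) + 8(5/9) = 28/9.

28/9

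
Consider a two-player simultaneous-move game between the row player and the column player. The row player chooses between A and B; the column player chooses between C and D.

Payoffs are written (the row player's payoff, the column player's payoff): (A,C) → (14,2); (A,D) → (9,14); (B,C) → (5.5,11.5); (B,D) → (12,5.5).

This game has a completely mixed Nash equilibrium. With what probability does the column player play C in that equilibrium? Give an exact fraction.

Let y be the probability that the column player plays C. In a completely mixed equilibrium, the row player must be indifferent between A and B.
The row player's expected payoff from A is 14y + 9(1−y); from B it is 5.5y + 12(1−y).
Setting these equal: 5y + 9 = −6.5y + 12, so y = 6/23.

6/23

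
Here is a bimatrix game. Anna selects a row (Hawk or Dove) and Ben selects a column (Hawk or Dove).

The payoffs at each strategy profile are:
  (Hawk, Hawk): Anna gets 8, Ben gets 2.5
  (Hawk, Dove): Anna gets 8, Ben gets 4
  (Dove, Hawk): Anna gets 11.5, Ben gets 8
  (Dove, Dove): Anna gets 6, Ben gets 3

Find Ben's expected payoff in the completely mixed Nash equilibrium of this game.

49/13

First find x, the probability Anna plays Hawk, from Ben's indifference between Hawk and Dove: 2.5x + 8(1−x) = 4x + 3(1−x), giving x = 10/13.
Since Ben is indifferent in equilibrium, Ben's expected payoff equals the payoff from either column against (10/13, 3/13). Using Hawk: 2.5(10/13) + 8(3/13) = 49/13.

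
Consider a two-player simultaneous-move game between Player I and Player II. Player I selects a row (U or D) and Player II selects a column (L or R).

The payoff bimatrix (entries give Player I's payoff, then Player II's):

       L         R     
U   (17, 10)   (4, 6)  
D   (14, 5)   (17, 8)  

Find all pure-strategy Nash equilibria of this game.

(U, L) and (D, R)

(U, L): Player I gets 17 ≥ 14 from D, and Player II gets 10 ≥ 6 from R — Nash equilibrium.
(U, R): Player I prefers D (17 > 4); Player II prefers L (10 > 6) — not an equilibrium.
(D, L): Player I prefers U (17 > 14); Player II prefers R (8 > 5) — not an equilibrium.
(D, R): Player I gets 17 ≥ 4 from U, and Player II gets 8 ≥ 5 from L — Nash equilibrium.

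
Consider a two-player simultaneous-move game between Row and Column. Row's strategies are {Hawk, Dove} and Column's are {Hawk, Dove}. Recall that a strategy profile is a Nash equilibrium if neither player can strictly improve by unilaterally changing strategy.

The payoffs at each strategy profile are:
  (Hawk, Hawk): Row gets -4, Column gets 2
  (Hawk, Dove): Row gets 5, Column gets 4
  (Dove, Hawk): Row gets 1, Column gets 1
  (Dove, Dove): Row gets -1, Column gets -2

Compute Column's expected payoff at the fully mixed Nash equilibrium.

8/5

First find p, the probability Row plays Hawk, from Column's indifference between Hawk and Dove: 2p + (1−p) = 4p − 2(1−p), giving p = 3/5.
Since Column is indifferent in equilibrium, Column's expected payoff equals the payoff from either column against (3/5, 2/5). Using Hawk: 2(3/5) + (2/5) = 8/5.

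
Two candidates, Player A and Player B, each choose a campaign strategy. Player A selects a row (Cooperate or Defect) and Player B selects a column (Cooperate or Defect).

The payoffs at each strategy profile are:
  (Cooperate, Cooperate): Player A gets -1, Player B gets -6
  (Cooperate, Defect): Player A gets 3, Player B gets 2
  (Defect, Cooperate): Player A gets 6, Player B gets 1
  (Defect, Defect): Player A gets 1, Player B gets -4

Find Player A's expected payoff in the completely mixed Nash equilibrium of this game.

19/9

First find y, the probability Player B plays Cooperate, from Player A's indifference between Cooperate and Defect: −y + 3(1−y) = 6y + (1−y), giving y = 2/9.
Since Player A is indifferent in equilibrium, Player A's expected payoff equals the payoff from either row against (2/9, 7/9). Using Cooperate: −(2/9) + 3(7/9) = 19/9.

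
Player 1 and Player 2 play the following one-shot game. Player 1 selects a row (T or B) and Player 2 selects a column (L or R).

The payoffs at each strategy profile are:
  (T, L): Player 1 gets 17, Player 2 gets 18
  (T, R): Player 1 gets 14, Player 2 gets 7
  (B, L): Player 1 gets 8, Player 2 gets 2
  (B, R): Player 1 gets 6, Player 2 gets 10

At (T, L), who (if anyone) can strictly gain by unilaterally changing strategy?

Player 1 at (T, L) earns 17; deviating to B yields 8 — not better.
Player 2 earns 18; deviating to R yields 7 — not better.
Neither player can strictly improve; the profile is a Nash equilibrium.

Neither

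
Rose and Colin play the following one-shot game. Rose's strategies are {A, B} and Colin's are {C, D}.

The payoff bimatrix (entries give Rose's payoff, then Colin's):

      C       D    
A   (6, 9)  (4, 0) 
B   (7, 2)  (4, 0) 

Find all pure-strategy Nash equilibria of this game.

(A, C): Rose prefers B (7 > 6) — not an equilibrium.
(A, D): Colin prefers C (9 > 0) — not an equilibrium.
(B, C): Rose gets 7 ≥ 6 from A, and Colin gets 2 ≥ 0 from D — Nash equilibrium.
(B, D): Colin prefers C (2 > 0) — not an equilibrium.

(B, C)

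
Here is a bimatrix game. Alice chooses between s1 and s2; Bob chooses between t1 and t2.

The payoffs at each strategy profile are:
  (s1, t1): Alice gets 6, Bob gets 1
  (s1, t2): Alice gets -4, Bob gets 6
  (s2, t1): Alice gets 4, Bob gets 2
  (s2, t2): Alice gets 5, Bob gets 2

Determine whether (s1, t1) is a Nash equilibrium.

At (s1, t1), Alice earns 6; switching to s2 would give 4, so Alice has no profitable deviation.
Bob earns 1; switching to t2 would give 6, so Bob would deviate.
Since at least one player can profitably deviate, this is not a Nash equilibrium.

No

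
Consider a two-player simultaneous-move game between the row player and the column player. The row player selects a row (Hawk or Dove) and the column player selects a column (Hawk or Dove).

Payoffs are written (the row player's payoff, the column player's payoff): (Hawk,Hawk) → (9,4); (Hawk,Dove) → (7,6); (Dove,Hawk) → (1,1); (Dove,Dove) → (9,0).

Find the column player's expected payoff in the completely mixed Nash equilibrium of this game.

2

First find x, the probability the row player plays Hawk, from the column player's indifference between Hawk and Dove: 4x + (1−x) = 6x, giving x = 1/3.
Since the column player is indifferent in equilibrium, the column player's expected payoff equals the payoff from either column against (1/3, 2/3). Using Hawk: 4(1/3) + (2/3) = 2.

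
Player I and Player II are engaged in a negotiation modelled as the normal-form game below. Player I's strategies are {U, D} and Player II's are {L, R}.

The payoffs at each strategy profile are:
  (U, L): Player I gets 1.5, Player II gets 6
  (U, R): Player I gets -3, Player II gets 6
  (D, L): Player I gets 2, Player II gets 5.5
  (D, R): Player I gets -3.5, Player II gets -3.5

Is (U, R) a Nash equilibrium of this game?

Yes

At (U, R), Player I earns -3; switching to D would give -3.5, so Player I has no profitable deviation.
Player II earns 6; switching to L would give 6, so Player II has no profitable deviation.
Neither player can gain by a unilateral deviation, so this profile is a Nash equilibrium.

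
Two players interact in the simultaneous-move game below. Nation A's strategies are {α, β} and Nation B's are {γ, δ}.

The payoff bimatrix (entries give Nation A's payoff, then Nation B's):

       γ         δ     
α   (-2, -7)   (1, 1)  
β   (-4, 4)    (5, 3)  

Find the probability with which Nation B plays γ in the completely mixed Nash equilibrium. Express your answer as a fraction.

Let q be the probability that Nation B plays γ. In a completely mixed equilibrium, Nation A must be indifferent between α and β.
Nation A's expected payoff from α is −2q + (1−q); from β it is −4q + 5(1−q).
Setting these equal: −3q + 1 = −9q + 5, so q = 2/3.

2/3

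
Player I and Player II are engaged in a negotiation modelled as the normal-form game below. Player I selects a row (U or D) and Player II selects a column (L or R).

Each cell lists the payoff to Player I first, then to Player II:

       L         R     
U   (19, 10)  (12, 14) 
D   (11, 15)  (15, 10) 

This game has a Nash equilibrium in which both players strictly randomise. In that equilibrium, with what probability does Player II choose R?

Let c be the probability that Player II plays L. In a completely mixed equilibrium, Player I must be indifferent between U and D.
Player I's expected payoff from U is 19c + 12(1−c); from D it is 11c + 15(1−c).
Setting these equal: 7c + 12 = −4c + 15, so c = 3/11.
Therefore Player II plays R with probability 1 − 3/11 = 8/11.

8/11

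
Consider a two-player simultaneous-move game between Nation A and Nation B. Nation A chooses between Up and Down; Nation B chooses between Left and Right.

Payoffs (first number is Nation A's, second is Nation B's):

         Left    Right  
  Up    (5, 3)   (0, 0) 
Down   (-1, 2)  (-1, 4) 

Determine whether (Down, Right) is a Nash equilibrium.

At (Down, Right), Nation A earns -1; switching to Up would give 0, so Nation A would deviate.
Nation B earns 4; switching to Left would give 2, so Nation B has no profitable deviation.
Since at least one player can profitably deviate, this is not a Nash equilibrium.

No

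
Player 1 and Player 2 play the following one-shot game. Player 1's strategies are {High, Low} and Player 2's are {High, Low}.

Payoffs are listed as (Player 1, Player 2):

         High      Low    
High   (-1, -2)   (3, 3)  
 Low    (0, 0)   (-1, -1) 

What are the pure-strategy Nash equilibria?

(High, High): Player 1 prefers Low (0 > -1); Player 2 prefers Low (3 > -2) — not an equilibrium.
(High, Low): Player 1 gets 3 ≥ -1 from Low, and Player 2 gets 3 ≥ -2 from High — Nash equilibrium.
(Low, High): Player 1 gets 0 ≥ -1 from High, and Player 2 gets 0 ≥ -1 from Low — Nash equilibrium.
(Low, Low): Player 1 prefers High (3 > -1); Player 2 prefers High (0 > -1) — not an equilibrium.

(High, Low) and (Low, High)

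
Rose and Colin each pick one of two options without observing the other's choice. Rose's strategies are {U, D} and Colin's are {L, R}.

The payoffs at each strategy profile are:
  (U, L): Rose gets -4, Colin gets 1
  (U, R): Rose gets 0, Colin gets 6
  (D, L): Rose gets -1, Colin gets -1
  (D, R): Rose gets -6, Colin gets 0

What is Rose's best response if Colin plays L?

Against L, Rose earns -4 from U and -1 from D.
So D is the best response.

D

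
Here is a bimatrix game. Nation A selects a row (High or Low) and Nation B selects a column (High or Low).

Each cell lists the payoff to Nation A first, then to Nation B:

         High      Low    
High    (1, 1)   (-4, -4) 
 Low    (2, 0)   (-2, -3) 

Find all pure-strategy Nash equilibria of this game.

(High, High): Nation A prefers Low (2 > 1) — not an equilibrium.
(High, Low): Nation A prefers Low (-2 > -4); Nation B prefers High (1 > -4) — not an equilibrium.
(Low, High): Nation A gets 2 ≥ 1 from High, and Nation B gets 0 ≥ -3 from Low — Nash equilibrium.
(Low, Low): Nation B prefers High (0 > -3) — not an equilibrium.

(Low, High)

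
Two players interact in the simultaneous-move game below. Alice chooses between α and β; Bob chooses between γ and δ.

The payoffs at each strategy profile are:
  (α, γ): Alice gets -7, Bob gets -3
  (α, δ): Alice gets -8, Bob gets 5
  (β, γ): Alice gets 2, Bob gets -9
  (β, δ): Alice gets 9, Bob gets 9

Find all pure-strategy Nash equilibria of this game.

(α, γ): Alice prefers β (2 > -7); Bob prefers δ (5 > -3) — not an equilibrium.
(α, δ): Alice prefers β (9 > -8) — not an equilibrium.
(β, γ): Bob prefers δ (9 > -9) — not an equilibrium.
(β, δ): Alice gets 9 ≥ -8 from α, and Bob gets 9 ≥ -9 from γ — Nash equilibrium.

(β, δ)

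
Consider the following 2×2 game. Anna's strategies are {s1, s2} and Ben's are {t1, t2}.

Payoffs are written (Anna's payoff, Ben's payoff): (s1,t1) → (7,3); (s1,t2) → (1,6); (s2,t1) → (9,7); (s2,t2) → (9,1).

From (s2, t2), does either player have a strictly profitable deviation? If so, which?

Ben

Anna at (s2, t2) earns 9; deviating to s1 yields 1 — not better.
Ben earns 1; deviating to t1 yields 7 — a strict improvement.
Only Ben has a strictly profitable deviation.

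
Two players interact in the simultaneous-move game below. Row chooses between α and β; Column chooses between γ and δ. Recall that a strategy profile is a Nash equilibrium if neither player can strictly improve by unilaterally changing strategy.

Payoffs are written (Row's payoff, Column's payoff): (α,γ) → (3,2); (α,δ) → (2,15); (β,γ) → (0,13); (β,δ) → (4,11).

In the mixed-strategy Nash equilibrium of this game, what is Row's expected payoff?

12/5

First find q, the probability Column plays γ, from Row's indifference between α and β: 3q + 2(1−q) = 4(1−q), giving q = 2/5.
Since Row is indifferent in equilibrium, Row's expected payoff equals the payoff from either row against (2/5, 3/5). Using α: 3(2/5) + 2(3/5) = 12/5.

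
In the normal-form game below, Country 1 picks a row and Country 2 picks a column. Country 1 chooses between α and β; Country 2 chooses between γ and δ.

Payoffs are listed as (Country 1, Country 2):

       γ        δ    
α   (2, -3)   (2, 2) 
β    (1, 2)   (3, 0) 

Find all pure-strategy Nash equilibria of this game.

none

(α, γ): Country 2 prefers δ (2 > -3) — not an equilibrium.
(α, δ): Country 1 prefers β (3 > 2) — not an equilibrium.
(β, γ): Country 1 prefers α (2 > 1) — not an equilibrium.
(β, δ): Country 2 prefers γ (2 > 0) — not an equilibrium.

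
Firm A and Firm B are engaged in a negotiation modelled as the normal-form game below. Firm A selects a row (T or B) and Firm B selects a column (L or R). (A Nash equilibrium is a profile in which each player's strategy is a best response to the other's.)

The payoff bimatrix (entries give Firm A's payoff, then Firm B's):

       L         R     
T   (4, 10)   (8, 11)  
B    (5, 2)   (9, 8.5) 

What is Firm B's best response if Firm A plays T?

Against T, Firm B earns 10 from L and 11 from R.
So R is the best response.

R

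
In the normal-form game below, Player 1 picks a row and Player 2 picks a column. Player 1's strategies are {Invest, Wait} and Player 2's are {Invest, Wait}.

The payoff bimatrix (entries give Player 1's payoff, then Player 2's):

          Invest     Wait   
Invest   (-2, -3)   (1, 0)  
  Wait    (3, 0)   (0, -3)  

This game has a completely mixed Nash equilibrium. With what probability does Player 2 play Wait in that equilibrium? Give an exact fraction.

5/6

Let q be the probability that Player 2 plays Invest. In a completely mixed equilibrium, Player 1 must be indifferent between Invest and Wait.
Player 1's expected payoff from Invest is −2q + (1−q); from Wait it is 3q.
Setting these equal: −3q + 1 = 3q, so q = 1/6.
Therefore Player 2 plays Wait with probability 1 − 1/6 = 5/6.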